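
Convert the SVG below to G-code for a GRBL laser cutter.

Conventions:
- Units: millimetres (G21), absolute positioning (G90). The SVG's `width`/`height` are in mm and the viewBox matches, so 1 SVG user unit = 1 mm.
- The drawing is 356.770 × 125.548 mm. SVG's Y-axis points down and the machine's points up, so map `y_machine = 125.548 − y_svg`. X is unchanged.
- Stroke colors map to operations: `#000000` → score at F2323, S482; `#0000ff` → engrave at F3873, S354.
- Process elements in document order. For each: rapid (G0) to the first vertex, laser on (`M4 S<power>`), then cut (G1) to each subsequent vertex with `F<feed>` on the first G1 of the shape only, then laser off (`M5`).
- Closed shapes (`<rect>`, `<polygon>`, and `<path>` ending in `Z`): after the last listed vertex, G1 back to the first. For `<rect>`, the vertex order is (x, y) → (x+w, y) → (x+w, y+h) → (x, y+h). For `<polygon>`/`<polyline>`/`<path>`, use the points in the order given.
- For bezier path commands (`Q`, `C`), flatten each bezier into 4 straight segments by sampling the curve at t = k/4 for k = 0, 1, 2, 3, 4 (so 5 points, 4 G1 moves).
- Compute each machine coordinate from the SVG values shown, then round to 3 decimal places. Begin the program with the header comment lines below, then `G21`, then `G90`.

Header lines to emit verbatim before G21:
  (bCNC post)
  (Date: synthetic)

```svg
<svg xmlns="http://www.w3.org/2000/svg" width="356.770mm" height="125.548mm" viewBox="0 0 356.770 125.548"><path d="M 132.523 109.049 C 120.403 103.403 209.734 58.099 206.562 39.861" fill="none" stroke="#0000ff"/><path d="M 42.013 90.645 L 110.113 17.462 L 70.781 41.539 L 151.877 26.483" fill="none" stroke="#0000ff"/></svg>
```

(bCNC post)
(Date: synthetic)
G21
G90
G0 X132.523 Y16.499
M4 S354
G1 X139.425 Y27.127 F3873
G1 X166.187 Y46.371
G1 X194.627 Y67.976
G1 X206.562 Y85.687
M5
G0 X42.013 Y34.903
M4 S354
G1 X110.113 Y108.086 F3873
G1 X70.781 Y84.009
G1 X151.877 Y99.065
M5

Since the viewBox matches the mm dimensions, user units are millimetres directly. The only transform is the Y-flip y_m = 125.548 − y_svg.

Shape 1 is a cubic bezier drawn with `<path>`. Its stroke #0000ff means engrave at S354, F3873. After flipping Y the toolpath is (132.523,16.499) → (139.425,27.127) → (166.187,46.371) → (194.627,67.976) → (206.562,85.687).

Shape 2 is a open polyline drawn with `<path>`. Its stroke #0000ff means engrave at S354, F3873. After flipping Y the toolpath is (42.013,34.903) → (110.113,108.086) → (70.781,84.009) → (151.877,99.065).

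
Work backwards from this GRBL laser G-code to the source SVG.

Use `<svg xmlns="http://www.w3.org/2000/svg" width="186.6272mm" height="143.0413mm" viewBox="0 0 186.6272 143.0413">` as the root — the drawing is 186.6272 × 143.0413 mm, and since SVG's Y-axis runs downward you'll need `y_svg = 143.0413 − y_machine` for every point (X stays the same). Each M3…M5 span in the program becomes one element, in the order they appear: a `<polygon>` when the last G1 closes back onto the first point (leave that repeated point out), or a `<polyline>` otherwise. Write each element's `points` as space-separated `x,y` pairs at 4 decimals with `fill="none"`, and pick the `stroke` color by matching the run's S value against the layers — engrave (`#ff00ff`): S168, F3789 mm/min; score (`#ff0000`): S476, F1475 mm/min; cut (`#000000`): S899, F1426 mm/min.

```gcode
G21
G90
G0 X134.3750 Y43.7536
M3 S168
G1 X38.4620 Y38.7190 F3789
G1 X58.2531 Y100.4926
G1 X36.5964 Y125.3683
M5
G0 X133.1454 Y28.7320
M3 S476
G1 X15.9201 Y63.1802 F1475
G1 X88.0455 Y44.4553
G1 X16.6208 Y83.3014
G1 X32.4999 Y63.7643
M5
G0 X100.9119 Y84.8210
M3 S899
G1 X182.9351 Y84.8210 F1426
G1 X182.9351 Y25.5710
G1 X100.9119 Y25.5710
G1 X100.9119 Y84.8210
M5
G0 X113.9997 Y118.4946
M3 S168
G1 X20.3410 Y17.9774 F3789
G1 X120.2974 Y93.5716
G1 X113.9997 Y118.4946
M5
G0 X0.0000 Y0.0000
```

<svg xmlns="http://www.w3.org/2000/svg" width="186.6272mm" height="143.0413mm" viewBox="0 0 186.6272 143.0413">
  <polyline points="134.3750,99.2877 38.4620,104.3223 58.2531,42.5487 36.5964,17.6730" fill="none" stroke="#ff00ff"/>
  <polyline points="133.1454,114.3093 15.9201,79.8611 88.0455,98.5860 16.6208,59.7399 32.4999,79.2770" fill="none" stroke="#ff0000"/>
  <polygon points="100.9119,58.2203 182.9351,58.2203 182.9351,117.4703 100.9119,117.4703" fill="none" stroke="#000000"/>
  <polygon points="113.9997,24.5467 20.3410,125.0639 120.2974,49.4697" fill="none" stroke="#ff00ff"/>
</svg>

Each laser-on run becomes one SVG element. Flip Y back into SVG space with y_svg = 143.0413 − y_machine.

Run 1: the run's S168 means `#ff00ff` (engrave). The run is open, so emit a `<polyline>` with points (Y-flipped): 134.3750,99.2877 38.4620,104.3223 58.2531,42.5487 36.5964,17.6730.

Run 2: S476 ⇒ score layer `#ff0000`. The run is open, so emit a `<polyline>` with points (Y-flipped): 133.1454,114.3093 15.9201,79.8611 88.0455,98.5860 16.6208,59.7399 32.4999,79.2770.

Run 3: S899 ⇒ cut layer `#000000`. The run returns to its start, so emit a `<polygon>` with points (Y-flipped): 100.9119,58.2203 182.9351,58.2203 182.9351,117.4703 100.9119,117.4703.

Run 4: S168 ⇒ engrave layer `#ff00ff`. The run returns to its start, so emit a `<polygon>` with points (Y-flipped): 113.9997,24.5467 20.3410,125.0639 120.2974,49.4697.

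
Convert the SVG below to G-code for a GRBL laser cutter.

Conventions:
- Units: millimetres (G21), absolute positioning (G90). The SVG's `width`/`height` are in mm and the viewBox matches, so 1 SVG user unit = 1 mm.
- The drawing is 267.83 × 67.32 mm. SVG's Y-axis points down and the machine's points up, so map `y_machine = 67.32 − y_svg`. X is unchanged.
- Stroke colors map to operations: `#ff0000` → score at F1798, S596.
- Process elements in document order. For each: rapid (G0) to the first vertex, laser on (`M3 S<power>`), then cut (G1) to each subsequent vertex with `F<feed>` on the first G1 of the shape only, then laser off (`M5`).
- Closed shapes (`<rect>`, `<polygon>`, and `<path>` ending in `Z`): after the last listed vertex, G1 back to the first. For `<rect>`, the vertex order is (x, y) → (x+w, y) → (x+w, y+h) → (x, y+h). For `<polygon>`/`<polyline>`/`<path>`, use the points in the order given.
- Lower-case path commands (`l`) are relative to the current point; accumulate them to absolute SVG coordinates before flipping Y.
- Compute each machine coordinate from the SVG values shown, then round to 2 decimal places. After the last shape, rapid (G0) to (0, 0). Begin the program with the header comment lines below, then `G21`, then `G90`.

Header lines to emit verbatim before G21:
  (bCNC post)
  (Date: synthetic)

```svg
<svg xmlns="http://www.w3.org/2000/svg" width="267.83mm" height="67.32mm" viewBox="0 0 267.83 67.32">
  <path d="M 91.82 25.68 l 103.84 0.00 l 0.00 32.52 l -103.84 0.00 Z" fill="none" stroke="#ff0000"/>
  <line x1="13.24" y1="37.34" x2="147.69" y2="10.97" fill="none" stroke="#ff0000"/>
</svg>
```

(bCNC post)
(Date: synthetic)
G21
G90
G0 X91.82 Y41.64
M3 S596
G1 X195.66 Y41.64 F1798
G1 X195.66 Y9.12
G1 X91.82 Y9.12
G1 X91.82 Y41.64
M5
G0 X13.24 Y29.98
M3 S596
G1 X147.69 Y56.35 F1798
M5
G0 X0.00 Y0.00

Since the viewBox matches the mm dimensions, user units are millimetres directly. The only transform is the Y-flip y_m = 67.32 − y_svg.

Shape 1 is a rectangle drawn with `<path>`. Its stroke #ff0000 means score at S596, F1798. After flipping Y the toolpath is (91.82,41.64) → (195.66,41.64) → (195.66,9.12) → (91.82,9.12) → (91.82,41.64), returning to the start.

Shape 2 is a line segment drawn with `<line>`. Its stroke #ff0000 means score at S596, F1798. After flipping Y the toolpath is (13.24,29.98) → (147.69,56.35).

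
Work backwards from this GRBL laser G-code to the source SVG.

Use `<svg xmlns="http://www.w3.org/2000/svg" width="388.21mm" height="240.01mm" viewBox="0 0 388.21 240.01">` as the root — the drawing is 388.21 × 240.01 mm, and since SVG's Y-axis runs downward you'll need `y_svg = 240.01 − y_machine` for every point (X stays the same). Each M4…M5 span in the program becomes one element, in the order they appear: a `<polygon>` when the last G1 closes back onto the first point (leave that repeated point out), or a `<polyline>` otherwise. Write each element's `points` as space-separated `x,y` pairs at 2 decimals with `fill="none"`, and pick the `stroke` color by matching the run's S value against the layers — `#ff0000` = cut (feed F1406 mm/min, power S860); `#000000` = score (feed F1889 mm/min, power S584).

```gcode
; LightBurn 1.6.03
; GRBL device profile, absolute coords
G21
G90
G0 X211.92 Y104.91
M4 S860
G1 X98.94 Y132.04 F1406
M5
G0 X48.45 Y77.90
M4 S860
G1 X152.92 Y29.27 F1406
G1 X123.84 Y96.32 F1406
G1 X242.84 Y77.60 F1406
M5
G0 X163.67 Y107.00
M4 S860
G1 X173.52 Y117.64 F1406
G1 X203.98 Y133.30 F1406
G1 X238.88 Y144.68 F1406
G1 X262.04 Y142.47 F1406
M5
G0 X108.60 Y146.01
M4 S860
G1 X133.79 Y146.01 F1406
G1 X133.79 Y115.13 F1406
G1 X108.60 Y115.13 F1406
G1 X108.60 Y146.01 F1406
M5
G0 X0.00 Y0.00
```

Machine Y-up, SVG Y-down with viewBox height 240.01, so y_svg = 240.01 − y_machine; X carries over. Every run uses S860, so all elements get stroke `#ff0000` (cut).

Run 1: The run is open, so emit a `<polyline>` with points (Y-flipped): 211.92,135.10 98.94,107.97.

Run 2: The run is open, so emit a `<polyline>` with points (Y-flipped): 48.45,162.11 152.92,210.74 123.84,143.69 242.84,162.41.

Run 3: The run is open, so emit a `<polyline>` with points (Y-flipped): 163.67,133.01 173.52,122.37 203.98,106.71 238.88,95.33 262.04,97.54.

Run 4: The run returns to its start, so emit a `<polygon>` with points (Y-flipped): 108.60,94.00 133.79,94.00 133.79,124.88 108.60,124.88.

<svg xmlns="http://www.w3.org/2000/svg" width="388.21mm" height="240.01mm" viewBox="0 0 388.21 240.01">
  <polyline points="211.92,135.10 98.94,107.97" fill="none" stroke="#ff0000"/>
  <polyline points="48.45,162.11 152.92,210.74 123.84,143.69 242.84,162.41" fill="none" stroke="#ff0000"/>
  <polyline points="163.67,133.01 173.52,122.37 203.98,106.71 238.88,95.33 262.04,97.54" fill="none" stroke="#ff0000"/>
  <polygon points="108.60,94.00 133.79,94.00 133.79,124.88 108.60,124.88" fill="none" stroke="#ff0000"/>
</svg>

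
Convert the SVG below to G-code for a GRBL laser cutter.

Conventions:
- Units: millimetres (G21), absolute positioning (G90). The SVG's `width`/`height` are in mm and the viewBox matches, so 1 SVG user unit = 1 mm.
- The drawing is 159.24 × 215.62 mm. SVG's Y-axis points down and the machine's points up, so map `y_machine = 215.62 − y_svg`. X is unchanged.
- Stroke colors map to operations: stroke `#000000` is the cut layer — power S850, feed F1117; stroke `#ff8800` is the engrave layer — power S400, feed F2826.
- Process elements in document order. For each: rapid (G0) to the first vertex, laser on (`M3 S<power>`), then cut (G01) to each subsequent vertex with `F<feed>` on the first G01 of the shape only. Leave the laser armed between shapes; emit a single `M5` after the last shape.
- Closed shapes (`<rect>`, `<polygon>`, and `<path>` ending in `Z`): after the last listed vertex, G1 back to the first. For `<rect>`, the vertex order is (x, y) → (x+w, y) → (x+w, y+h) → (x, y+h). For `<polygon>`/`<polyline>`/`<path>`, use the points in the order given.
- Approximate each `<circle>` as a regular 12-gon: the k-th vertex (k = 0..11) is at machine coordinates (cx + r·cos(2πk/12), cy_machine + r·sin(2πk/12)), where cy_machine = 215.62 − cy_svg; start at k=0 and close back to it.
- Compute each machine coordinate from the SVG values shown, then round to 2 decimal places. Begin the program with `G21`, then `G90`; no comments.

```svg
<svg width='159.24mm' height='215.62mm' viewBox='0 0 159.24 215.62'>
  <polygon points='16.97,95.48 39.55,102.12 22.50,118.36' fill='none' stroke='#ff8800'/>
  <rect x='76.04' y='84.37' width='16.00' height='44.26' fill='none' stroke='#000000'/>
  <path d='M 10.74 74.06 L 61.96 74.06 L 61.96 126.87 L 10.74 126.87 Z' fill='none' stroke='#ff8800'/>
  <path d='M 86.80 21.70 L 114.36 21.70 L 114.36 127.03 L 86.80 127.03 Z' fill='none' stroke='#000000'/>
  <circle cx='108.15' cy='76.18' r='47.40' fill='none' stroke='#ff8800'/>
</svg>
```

Since the viewBox matches the mm dimensions, user units are millimetres directly. The only transform is the Y-flip y_m = 215.62 − y_svg.

Shape 1 is a regular polygon drawn with `<polygon>`. Its stroke #ff8800 means engrave at S400, F2826. After flipping Y the toolpath is (16.97,120.14) → (39.55,113.50) → (22.50,97.26) → (16.97,120.14), returning to the start.

Shape 2 is a rectangle drawn with `<rect>`. Its stroke #000000 means cut at S850, F1117. After flipping Y the toolpath is (76.04,131.25) → (92.04,131.25) → (92.04,86.99) → (76.04,86.99) → (76.04,131.25), returning to the start.

Shape 3 is a rectangle drawn with `<path>`. Its stroke #ff8800 means engrave at S400, F2826. After flipping Y the toolpath is (10.74,141.56) → (61.96,141.56) → (61.96,88.75) → (10.74,88.75) → (10.74,141.56), returning to the start.

Shape 4 is a rectangle drawn with `<path>`. Its stroke #000000 means cut at S850, F1117. After flipping Y the toolpath is (86.80,193.92) → (114.36,193.92) → (114.36,88.59) → (86.80,88.59) → (86.80,193.92), returning to the start.

Shape 5 is a circle drawn with `<circle>`. Its stroke #ff8800 means engrave at S400, F2826. After flipping Y the toolpath is (155.55,139.44) → (149.20,163.14) → (131.85,180.49) → (108.15,186.84) → (84.45,180.49) → (67.10,163.14) → (60.75,139.44) → (67.10,115.74) → (84.45,98.39) → (108.15,92.04) → (131.85,98.39) → (149.20,115.74) → (155.55,139.44), returning to the start.

G21
G90
G0 X16.97 Y120.14
M3 S400
G01 X39.55 Y113.50 F2826
G01 X22.50 Y97.26
G01 X16.97 Y120.14
G0 X76.04 Y131.25
M3 S850
G01 X92.04 Y131.25 F1117
G01 X92.04 Y86.99
G01 X76.04 Y86.99
G01 X76.04 Y131.25
G0 X10.74 Y141.56
M3 S400
G01 X61.96 Y141.56 F2826
G01 X61.96 Y88.75
G01 X10.74 Y88.75
G01 X10.74 Y141.56
G0 X86.80 Y193.92
M3 S850
G01 X114.36 Y193.92 F1117
G01 X114.36 Y88.59
G01 X86.80 Y88.59
G01 X86.80 Y193.92
G0 X155.55 Y139.44
M3 S400
G01 X149.20 Y163.14 F2826
G01 X131.85 Y180.49
G01 X108.15 Y186.84
G01 X84.45 Y180.49
G01 X67.10 Y163.14
G01 X60.75 Y139.44
G01 X67.10 Y115.74
G01 X84.45 Y98.39
G01 X108.15 Y92.04
G01 X131.85 Y98.39
G01 X149.20 Y115.74
G01 X155.55 Y139.44
M5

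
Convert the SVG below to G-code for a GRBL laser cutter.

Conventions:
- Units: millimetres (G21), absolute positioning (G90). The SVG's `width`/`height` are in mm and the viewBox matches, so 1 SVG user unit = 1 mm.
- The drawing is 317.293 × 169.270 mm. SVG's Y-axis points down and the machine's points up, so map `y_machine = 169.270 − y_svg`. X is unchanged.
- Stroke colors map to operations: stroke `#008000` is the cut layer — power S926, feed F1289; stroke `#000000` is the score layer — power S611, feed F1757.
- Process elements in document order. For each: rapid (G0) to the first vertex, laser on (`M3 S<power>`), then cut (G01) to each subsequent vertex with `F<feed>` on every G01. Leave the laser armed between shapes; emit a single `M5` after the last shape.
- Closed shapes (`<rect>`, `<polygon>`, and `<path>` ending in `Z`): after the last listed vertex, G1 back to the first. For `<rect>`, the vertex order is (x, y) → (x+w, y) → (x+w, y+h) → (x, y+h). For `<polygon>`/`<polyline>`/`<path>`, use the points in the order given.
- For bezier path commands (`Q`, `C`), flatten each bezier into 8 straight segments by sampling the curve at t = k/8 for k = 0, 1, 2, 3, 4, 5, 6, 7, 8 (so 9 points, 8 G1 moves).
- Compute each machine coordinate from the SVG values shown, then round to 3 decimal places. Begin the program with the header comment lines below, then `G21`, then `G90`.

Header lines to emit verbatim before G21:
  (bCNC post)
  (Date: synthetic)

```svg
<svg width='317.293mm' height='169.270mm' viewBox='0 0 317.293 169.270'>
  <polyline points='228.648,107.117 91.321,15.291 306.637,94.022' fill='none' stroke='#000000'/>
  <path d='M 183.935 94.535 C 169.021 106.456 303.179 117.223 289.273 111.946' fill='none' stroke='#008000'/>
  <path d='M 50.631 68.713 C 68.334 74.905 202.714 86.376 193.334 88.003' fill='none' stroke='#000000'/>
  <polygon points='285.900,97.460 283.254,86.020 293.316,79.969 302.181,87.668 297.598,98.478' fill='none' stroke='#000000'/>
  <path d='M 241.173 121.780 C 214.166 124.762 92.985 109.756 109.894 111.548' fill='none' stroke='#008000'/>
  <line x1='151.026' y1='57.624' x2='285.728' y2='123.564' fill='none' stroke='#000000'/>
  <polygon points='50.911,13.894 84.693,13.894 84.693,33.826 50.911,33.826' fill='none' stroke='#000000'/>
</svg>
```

(bCNC post)
(Date: synthetic)
G21
G90
G0 X228.648 Y62.153
M3 S611
G01 X91.321 Y153.979 F1757
G01 X306.637 Y75.248 F1757
G0 X183.935 Y74.735
M3 S926
G01 X184.750 Y70.348 F1289
G01 X196.058 Y66.243 F1289
G01 X214.377 Y62.596 F1289
G01 X236.226 Y59.580 F1289
G01 X258.122 Y57.371 F1289
G01 X276.583 Y56.142 F1289
G01 X288.128 Y56.068 F1289
G01 X289.273 Y57.324 F1289
G0 X50.631 Y100.557
M3 S611
G01 X62.230 Y98.017 F1757
G01 X81.716 Y95.159 F1757
G01 X106.036 Y92.161 F1757
G01 X132.139 Y89.200 F1757
G01 X156.972 Y86.453 F1757
G01 X177.483 Y84.097 F1757
G01 X190.621 Y82.309 F1757
G01 X193.334 Y81.267 F1757
G0 X285.900 Y71.810
M3 S611
G01 X283.254 Y83.250 F1757
G01 X293.316 Y89.301 F1757
G01 X302.181 Y81.602 F1757
G01 X297.598 Y70.792 F1757
G01 X285.900 Y71.810 F1757
G0 X241.173 Y47.490
M3 S926
G01 X227.085 Y47.147 F1289
G01 X206.889 Y48.083 F1289
G01 X183.309 Y49.890 F1289
G01 X159.065 Y52.160 F1289
G01 X136.880 Y54.486 F1289
G01 X119.475 Y56.460 F1289
G01 X109.572 Y57.675 F1289
G01 X109.894 Y57.722 F1289
G0 X151.026 Y111.646
M3 S611
G01 X285.728 Y45.706 F1757
G0 X50.911 Y155.376
M3 S611
G01 X84.693 Y155.376 F1757
G01 X84.693 Y135.444 F1757
G01 X50.911 Y135.444 F1757
G01 X50.911 Y155.376 F1757
M5

1 u = 1 mm; y_m = 169.270 − y.

[1] `<polyline>` open polyline, #000000→score S611 F1757: (228.648,62.153) → (91.321,153.979) → (306.637,75.248)

[2] `<path>` cubic bezier, #008000→cut S926 F1289: (183.935,74.735) → (184.750,70.348) → (196.058,66.243) → (214.377,62.596) → (236.226,59.580) → (258.122,57.371) → (276.583,56.142) → (288.128,56.068) → (289.273,57.324)

[3] `<path>` cubic bezier, #000000→score S611 F1757: (50.631,100.557) → (62.230,98.017) → (81.716,95.159) → (106.036,92.161) → (132.139,89.200) → (156.972,86.453) → (177.483,84.097) → (190.621,82.309) → (193.334,81.267)

[4] `<polygon>` regular polygon, #000000→score S611 F1757: (285.900,71.810) → (283.254,83.250) → (293.316,89.301) → (302.181,81.602) → (297.598,70.792) → (285.900,71.810) (closed)

[5] `<path>` cubic bezier, #008000→cut S926 F1289: (241.173,47.490) → (227.085,47.147) → (206.889,48.083) → (183.309,49.890) → (159.065,52.160) → (136.880,54.486) → (119.475,56.460) → (109.572,57.675) → (109.894,57.722)

[6] `<line>` line segment, #000000→score S611 F1757: (151.026,111.646) → (285.728,45.706)

[7] `<polygon>` rectangle, #000000→score S611 F1757: (50.911,155.376) → (84.693,155.376) → (84.693,135.444) → (50.911,135.444) → (50.911,155.376) (closed)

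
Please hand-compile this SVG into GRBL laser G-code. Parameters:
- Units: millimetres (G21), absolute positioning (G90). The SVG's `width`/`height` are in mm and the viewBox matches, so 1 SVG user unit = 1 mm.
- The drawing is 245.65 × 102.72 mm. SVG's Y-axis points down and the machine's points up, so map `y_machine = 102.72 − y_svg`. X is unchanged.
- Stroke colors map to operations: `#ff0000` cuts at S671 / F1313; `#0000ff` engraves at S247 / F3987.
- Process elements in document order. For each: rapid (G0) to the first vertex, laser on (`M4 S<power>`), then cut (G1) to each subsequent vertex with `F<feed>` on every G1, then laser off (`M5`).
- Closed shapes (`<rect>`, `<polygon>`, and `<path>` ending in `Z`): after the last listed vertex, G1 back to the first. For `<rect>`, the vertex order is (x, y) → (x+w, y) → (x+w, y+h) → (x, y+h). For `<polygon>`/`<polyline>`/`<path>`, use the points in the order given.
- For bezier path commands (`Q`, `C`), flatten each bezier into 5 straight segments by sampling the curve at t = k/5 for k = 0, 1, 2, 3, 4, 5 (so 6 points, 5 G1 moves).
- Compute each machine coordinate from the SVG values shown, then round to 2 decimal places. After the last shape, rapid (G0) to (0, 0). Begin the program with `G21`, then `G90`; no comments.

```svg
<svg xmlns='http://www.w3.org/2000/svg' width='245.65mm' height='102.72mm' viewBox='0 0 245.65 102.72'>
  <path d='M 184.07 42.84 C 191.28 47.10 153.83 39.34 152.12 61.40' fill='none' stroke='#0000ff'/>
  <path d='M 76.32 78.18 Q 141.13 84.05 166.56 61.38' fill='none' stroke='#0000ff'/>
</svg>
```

viewBox `0 0 245.65 102.72` with mm width/height → 1 unit = 1 mm. Flip: y_m = 102.72 − y_svg.

**Shape 1** — `<path>` cubic bezier, stroke `#0000ff` → engrave (S247, F3987). Control points (SVG): P0=(184.07,42.84), P1=(191.28,47.10), P2=(153.83,39.34), P3=(152.12,61.40); sampled at t=k/5. Machine vertices: (184.07,59.88) → (183.68,58.43) → (176.43,57.86) → (166.18,56.16) → (156.79,51.31) → (152.12,41.32). Open path.

**Shape 2** — `<path>` quadratic bezier, stroke `#0000ff` → engrave (S247, F3987). Control points (SVG): P0=(76.32,78.18), P1=(141.13,84.05), P2=(166.56,61.38); sampled at t=k/5. Machine vertices: (76.32,24.54) → (100.67,23.33) → (121.87,24.41) → (139.92,27.77) → (154.81,33.41) → (166.56,41.34). Open path.

G21
G90
G0 X184.07 Y59.88
M4 S247
G1 X183.68 Y58.43 F3987
G1 X176.43 Y57.86 F3987
G1 X166.18 Y56.16 F3987
G1 X156.79 Y51.31 F3987
G1 X152.12 Y41.32 F3987
M5
G0 X76.32 Y24.54
M4 S247
G1 X100.67 Y23.33 F3987
G1 X121.87 Y24.41 F3987
G1 X139.92 Y27.77 F3987
G1 X154.81 Y33.41 F3987
G1 X166.56 Y41.34 F3987
M5
G0 X0.00 Y0.00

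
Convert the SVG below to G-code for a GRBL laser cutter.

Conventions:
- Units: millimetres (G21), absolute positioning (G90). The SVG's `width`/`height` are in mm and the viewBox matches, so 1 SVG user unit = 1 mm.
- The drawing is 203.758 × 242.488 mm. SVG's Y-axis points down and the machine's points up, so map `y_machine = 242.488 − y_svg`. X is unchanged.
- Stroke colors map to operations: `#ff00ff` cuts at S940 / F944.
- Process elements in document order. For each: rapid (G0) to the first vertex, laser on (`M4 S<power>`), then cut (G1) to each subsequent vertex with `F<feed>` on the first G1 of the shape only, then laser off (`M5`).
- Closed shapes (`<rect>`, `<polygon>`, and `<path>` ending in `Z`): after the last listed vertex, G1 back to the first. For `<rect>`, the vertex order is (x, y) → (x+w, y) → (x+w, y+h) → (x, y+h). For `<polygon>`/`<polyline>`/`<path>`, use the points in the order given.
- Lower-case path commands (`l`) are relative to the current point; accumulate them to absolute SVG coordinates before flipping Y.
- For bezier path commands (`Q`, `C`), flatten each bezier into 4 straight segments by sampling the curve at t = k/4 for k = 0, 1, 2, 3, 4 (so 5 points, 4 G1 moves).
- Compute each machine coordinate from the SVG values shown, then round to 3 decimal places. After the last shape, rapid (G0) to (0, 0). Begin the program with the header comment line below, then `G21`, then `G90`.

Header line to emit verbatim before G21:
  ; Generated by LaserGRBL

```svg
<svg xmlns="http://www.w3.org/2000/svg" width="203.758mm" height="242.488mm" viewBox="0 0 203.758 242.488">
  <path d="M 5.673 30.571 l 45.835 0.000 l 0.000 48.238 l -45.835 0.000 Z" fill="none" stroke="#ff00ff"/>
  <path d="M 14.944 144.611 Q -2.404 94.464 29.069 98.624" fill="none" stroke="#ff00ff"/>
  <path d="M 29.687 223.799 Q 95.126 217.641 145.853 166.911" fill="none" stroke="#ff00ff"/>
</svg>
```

Since the viewBox matches the mm dimensions, user units are millimetres directly. The only transform is the Y-flip y_m = 242.488 − y_svg.

Shape 1 is a rectangle drawn with `<path>`. Its stroke #ff00ff means cut at S940, F944. After flipping Y the toolpath is (5.673,211.917) → (51.508,211.917) → (51.508,163.679) → (5.673,163.679) → (5.673,211.917), returning to the start.

Shape 2 is a quadratic bezier drawn with `<path>`. Its stroke #ff00ff means cut at S940, F944. After flipping Y the toolpath is (14.944,97.877) → (9.321,119.556) → (9.801,134.447) → (16.384,142.550) → (29.069,143.864).

Shape 3 is a quadratic bezier drawn with `<path>`. Its stroke #ff00ff means cut at S940, F944. After flipping Y the toolpath is (29.687,18.689) → (61.487,24.554) → (91.448,35.990) → (119.570,52.998) → (145.853,75.577).

; Generated by LaserGRBL
G21
G90
G0 X5.673 Y211.917
M4 S940
G1 X51.508 Y211.917 F944
G1 X51.508 Y163.679
G1 X5.673 Y163.679
G1 X5.673 Y211.917
M5
G0 X14.944 Y97.877
M4 S940
G1 X9.321 Y119.556 F944
G1 X9.801 Y134.447
G1 X16.384 Y142.550
G1 X29.069 Y143.864
M5
G0 X29.687 Y18.689
M4 S940
G1 X61.487 Y24.554 F944
G1 X91.448 Y35.990
G1 X119.570 Y52.998
G1 X145.853 Y75.577
M5
G0 X0.000 Y0.000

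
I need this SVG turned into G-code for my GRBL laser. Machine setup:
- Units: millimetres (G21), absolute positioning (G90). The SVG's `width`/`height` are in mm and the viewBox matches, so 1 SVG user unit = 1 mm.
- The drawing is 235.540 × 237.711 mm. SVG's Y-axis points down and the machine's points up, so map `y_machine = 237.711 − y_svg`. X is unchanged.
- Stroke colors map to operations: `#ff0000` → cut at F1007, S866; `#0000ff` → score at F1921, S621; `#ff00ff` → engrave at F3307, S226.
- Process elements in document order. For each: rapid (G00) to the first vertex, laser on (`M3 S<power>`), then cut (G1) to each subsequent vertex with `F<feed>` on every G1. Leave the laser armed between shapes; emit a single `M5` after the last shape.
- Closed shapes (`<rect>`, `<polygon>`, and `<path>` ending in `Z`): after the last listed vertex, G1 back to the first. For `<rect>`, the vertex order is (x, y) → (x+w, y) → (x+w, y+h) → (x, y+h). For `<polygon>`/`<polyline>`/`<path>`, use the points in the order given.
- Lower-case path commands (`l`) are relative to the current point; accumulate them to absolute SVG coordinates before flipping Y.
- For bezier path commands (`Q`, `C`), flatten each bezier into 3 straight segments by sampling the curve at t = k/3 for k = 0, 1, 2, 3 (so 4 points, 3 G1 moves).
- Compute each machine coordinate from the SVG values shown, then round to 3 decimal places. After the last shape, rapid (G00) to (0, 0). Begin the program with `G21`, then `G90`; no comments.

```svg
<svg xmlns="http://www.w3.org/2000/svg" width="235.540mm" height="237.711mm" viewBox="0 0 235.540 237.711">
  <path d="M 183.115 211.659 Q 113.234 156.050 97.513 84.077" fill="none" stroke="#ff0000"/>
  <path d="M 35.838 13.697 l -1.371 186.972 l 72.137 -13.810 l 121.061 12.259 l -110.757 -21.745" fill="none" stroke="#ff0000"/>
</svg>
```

G21
G90
G00 X183.115 Y26.052
M3 S866
G1 X142.545 Y64.943 F1007
G1 X114.011 Y107.470 F1007
G1 X97.513 Y153.634 F1007
G00 X35.838 Y224.014
M3 S866
G1 X34.467 Y37.042 F1007
G1 X106.604 Y50.852 F1007
G1 X227.665 Y38.593 F1007
G1 X116.908 Y60.338 F1007
M5
G00 X0.000 Y0.000

Since the viewBox matches the mm dimensions, user units are millimetres directly. The only transform is the Y-flip y_m = 237.711 − y_svg.

Shape 1 is a quadratic bezier drawn with `<path>`. Its stroke #ff0000 means cut at S866, F1007. After flipping Y the toolpath is (183.115,26.052) → (142.545,64.943) → (114.011,107.470) → (97.513,153.634).

Shape 2 is a open polyline drawn with `<path>`. Its stroke #ff0000 means cut at S866, F1007. After flipping Y the toolpath is (35.838,224.014) → (34.467,37.042) → (106.604,50.852) → (227.665,38.593) → (116.908,60.338).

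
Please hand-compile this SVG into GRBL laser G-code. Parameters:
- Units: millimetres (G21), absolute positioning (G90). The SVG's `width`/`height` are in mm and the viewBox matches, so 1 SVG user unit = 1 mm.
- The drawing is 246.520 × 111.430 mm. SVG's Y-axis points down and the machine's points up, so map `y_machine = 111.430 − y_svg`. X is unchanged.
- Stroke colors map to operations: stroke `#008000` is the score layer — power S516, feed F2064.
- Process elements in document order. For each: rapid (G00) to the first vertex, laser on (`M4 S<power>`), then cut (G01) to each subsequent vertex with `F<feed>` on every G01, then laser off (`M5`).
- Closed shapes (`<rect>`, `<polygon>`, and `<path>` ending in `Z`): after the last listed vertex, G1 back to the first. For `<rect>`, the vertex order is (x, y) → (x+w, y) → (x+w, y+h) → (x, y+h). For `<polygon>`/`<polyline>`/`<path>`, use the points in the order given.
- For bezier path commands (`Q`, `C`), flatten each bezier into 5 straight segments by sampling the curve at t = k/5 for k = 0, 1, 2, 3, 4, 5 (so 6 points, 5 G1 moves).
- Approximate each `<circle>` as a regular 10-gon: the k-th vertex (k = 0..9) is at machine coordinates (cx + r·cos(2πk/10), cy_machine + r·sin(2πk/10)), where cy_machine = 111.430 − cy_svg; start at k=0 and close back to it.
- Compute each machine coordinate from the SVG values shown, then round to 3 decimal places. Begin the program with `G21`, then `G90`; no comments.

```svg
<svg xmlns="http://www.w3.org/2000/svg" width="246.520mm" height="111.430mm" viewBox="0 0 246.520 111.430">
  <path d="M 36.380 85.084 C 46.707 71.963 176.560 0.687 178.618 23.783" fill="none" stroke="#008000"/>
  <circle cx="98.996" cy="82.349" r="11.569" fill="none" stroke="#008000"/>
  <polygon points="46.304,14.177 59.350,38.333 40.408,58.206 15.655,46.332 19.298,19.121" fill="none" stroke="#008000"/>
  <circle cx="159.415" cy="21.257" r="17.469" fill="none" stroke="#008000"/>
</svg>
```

G21
G90
G00 X36.380 Y26.346
M4 S516
G01 X54.941 Y39.977 F2064
G01 X90.316 Y60.244 F2064
G01 X130.635 Y79.825 F2064
G01 X164.026 Y91.400 F2064
G01 X178.618 Y87.647 F2064
M5
G00 X110.565 Y29.081
M4 S516
G01 X108.356 Y35.881 F2064
G01 X102.571 Y40.084 F2064
G01 X95.421 Y40.084 F2064
G01 X89.636 Y35.881 F2064
G01 X87.427 Y29.081 F2064
G01 X89.636 Y22.281 F2064
G01 X95.421 Y18.078 F2064
G01 X102.571 Y18.078 F2064
G01 X108.356 Y22.281 F2064
G01 X110.565 Y29.081 F2064
M5
G00 X46.304 Y97.253
M4 S516
G01 X59.350 Y73.097 F2064
G01 X40.408 Y53.224 F2064
G01 X15.655 Y65.098 F2064
G01 X19.298 Y92.309 F2064
G01 X46.304 Y97.253 F2064
M5
G00 X176.884 Y90.173
M4 S516
G01 X173.548 Y100.441 F2064
G01 X164.813 Y106.787 F2064
G01 X154.017 Y106.787 F2064
G01 X145.282 Y100.441 F2064
G01 X141.946 Y90.173 F2064
G01 X145.282 Y79.905 F2064
G01 X154.017 Y73.559 F2064
G01 X164.813 Y73.559 F2064
G01 X173.548 Y79.905 F2064
G01 X176.884 Y90.173 F2064
M5

1 u = 1 mm; y_m = 111.430 − y.

[1] `<path>` cubic bezier, #008000→score S516 F2064: (36.380,26.346) → (54.941,39.977) → (90.316,60.244) → (130.635,79.825) → (164.026,91.400) → (178.618,87.647)

[2] `<circle>` circle, #008000→score S516 F2064: (110.565,29.081) → (108.356,35.881) → (102.571,40.084) → (95.421,40.084) → (89.636,35.881) → (87.427,29.081) → (89.636,22.281) → (95.421,18.078) → (102.571,18.078) → (108.356,22.281) → (110.565,29.081) (closed)

[3] `<polygon>` regular polygon, #008000→score S516 F2064: (46.304,97.253) → (59.350,73.097) → (40.408,53.224) → (15.655,65.098) → (19.298,92.309) → (46.304,97.253) (closed)

[4] `<circle>` circle, #008000→score S516 F2064: (176.884,90.173) → (173.548,100.441) → (164.813,106.787) → (154.017,106.787) → (145.282,100.441) → (141.946,90.173) → (145.282,79.905) → (154.017,73.559) → (164.813,73.559) → (173.548,79.905) → (176.884,90.173) (closed)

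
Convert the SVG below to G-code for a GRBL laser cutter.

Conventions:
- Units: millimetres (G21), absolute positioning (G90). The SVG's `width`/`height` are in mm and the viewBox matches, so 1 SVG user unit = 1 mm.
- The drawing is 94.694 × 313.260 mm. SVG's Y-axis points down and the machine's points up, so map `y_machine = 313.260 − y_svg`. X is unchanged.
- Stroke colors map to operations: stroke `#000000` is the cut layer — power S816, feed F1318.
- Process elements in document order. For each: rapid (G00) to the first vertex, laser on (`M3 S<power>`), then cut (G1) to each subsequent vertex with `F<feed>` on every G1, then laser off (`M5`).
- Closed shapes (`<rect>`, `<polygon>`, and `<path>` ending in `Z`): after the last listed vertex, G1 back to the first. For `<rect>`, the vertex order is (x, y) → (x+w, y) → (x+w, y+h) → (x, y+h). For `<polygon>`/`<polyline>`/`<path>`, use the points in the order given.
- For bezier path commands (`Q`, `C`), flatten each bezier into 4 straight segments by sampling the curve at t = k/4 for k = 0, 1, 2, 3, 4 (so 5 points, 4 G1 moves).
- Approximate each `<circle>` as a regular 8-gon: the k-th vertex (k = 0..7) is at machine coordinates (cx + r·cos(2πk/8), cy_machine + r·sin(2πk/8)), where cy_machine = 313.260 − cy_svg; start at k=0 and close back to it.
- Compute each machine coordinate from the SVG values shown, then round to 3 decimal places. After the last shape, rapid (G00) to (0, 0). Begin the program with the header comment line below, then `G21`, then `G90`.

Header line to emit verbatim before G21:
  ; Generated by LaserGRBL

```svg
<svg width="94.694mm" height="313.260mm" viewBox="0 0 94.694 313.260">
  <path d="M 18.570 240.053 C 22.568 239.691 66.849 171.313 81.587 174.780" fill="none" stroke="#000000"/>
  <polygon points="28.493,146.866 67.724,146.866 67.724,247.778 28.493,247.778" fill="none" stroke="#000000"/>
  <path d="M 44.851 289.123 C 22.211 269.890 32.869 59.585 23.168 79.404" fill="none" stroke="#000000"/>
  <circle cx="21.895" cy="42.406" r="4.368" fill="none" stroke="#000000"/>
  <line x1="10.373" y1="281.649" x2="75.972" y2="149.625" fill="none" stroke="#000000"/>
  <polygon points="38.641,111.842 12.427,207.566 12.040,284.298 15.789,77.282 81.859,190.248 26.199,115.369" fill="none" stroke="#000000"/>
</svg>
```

; Generated by LaserGRBL
G21
G90
G00 X18.570 Y73.207
M3 S816
G1 X28.031 Y84.046 F1318
G1 X46.051 Y107.279 F1318
G1 X66.085 Y129.795 F1318
G1 X81.587 Y138.480 F1318
M5
G00 X28.493 Y166.394
M3 S816
G1 X67.724 Y166.394 F1318
G1 X67.724 Y65.482 F1318
G1 X28.493 Y65.482 F1318
G1 X28.493 Y166.394 F1318
M5
G00 X44.851 Y24.137
M3 S816
G1 X33.276 Y67.807 F1318
G1 X29.157 Y143.641 F1318
G1 X27.465 Y212.153 F1318
G1 X23.168 Y233.856 F1318
M5
G00 X26.263 Y270.854
M3 S816
G1 X24.984 Y273.943 F1318
G1 X21.895 Y275.222 F1318
G1 X18.806 Y273.943 F1318
G1 X17.527 Y270.854 F1318
G1 X18.806 Y267.765 F1318
G1 X21.895 Y266.486 F1318
G1 X24.984 Y267.765 F1318
G1 X26.263 Y270.854 F1318
M5
G00 X10.373 Y31.611
M3 S816
G1 X75.972 Y163.635 F1318
M5
G00 X38.641 Y201.418
M3 S816
G1 X12.427 Y105.694 F1318
G1 X12.040 Y28.962 F1318
G1 X15.789 Y235.978 F1318
G1 X81.859 Y123.012 F1318
G1 X26.199 Y197.891 F1318
G1 X38.641 Y201.418 F1318
M5
G00 X0.000 Y0.000

Since the viewBox matches the mm dimensions, user units are millimetres directly. The only transform is the Y-flip y_m = 313.260 − y_svg.

Shape 1 is a cubic bezier drawn with `<path>`. Its stroke #000000 means cut at S816, F1318. After flipping Y the toolpath is (18.570,73.207) → (28.031,84.046) → (46.051,107.279) → (66.085,129.795) → (81.587,138.480).

Shape 2 is a rectangle drawn with `<polygon>`. Its stroke #000000 means cut at S816, F1318. After flipping Y the toolpath is (28.493,166.394) → (67.724,166.394) → (67.724,65.482) → (28.493,65.482) → (28.493,166.394), returning to the start.

Shape 3 is a cubic bezier drawn with `<path>`. Its stroke #000000 means cut at S816, F1318. After flipping Y the toolpath is (44.851,24.137) → (33.276,67.807) → (29.157,143.641) → (27.465,212.153) → (23.168,233.856).

Shape 4 is a circle drawn with `<circle>`. Its stroke #000000 means cut at S816, F1318. After flipping Y the toolpath is (26.263,270.854) → (24.984,273.943) → (21.895,275.222) → (18.806,273.943) → (17.527,270.854) → (18.806,267.765) → (21.895,266.486) → (24.984,267.765) → (26.263,270.854), returning to the start.

Shape 5 is a line segment drawn with `<line>`. Its stroke #000000 means cut at S816, F1318. After flipping Y the toolpath is (10.373,31.611) → (75.972,163.635).

Shape 6 is a closed polygon drawn with `<polygon>`. Its stroke #000000 means cut at S816, F1318. After flipping Y the toolpath is (38.641,201.418) → (12.427,105.694) → (12.040,28.962) → (15.789,235.978) → (81.859,123.012) → (26.199,197.891) → (38.641,201.418), returning to the start.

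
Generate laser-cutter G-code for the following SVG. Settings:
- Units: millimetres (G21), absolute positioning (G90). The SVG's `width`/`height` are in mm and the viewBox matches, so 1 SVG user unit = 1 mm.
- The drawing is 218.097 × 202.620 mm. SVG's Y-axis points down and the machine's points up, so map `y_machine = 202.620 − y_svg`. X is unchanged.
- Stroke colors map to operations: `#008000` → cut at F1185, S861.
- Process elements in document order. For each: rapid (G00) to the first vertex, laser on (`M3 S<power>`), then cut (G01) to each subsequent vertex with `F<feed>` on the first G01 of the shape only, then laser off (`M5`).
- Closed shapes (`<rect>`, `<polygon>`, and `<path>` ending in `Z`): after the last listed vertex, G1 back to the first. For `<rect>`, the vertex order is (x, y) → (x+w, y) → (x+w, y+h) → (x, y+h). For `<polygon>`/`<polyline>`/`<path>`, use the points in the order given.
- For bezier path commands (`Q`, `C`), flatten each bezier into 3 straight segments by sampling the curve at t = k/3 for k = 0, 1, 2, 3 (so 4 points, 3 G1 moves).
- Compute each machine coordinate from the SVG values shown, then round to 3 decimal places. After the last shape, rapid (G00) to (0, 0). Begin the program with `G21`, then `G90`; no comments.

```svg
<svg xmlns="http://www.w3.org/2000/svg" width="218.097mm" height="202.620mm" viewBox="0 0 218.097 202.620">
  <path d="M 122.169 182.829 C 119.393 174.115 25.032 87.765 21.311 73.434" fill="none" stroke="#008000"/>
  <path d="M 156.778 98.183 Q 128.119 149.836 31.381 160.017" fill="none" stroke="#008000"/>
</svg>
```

G21
G90
G00 X122.169 Y19.791
M3 S861
G01 X95.614 Y48.841 F1185
G01 X48.496 Y96.391
G01 X21.311 Y129.186
M5
G00 X156.778 Y104.437
M3 S861
G01 X130.108 Y74.610 F1185
G01 X88.309 Y53.998
G01 X31.381 Y42.603
M5
G00 X0.000 Y0.000

viewBox `0 0 218.097 202.620` with mm width/height → 1 unit = 1 mm. Flip: y_m = 202.620 − y_svg.

**Shape 1** — `<path>` cubic bezier, stroke `#008000` → cut (S861, F1185). Control points (SVG): P0=(122.169,182.829), P1=(119.393,174.115), P2=(25.032,87.765), P3=(21.311,73.434); sampled at t=k/3. Machine vertices: (122.169,19.791) → (95.614,48.841) → (48.496,96.391) → (21.311,129.186). Open path.

**Shape 2** — `<path>` quadratic bezier, stroke `#008000` → cut (S861, F1185). Control points (SVG): P0=(156.778,98.183), P1=(128.119,149.836), P2=(31.381,160.017); sampled at t=k/3. Machine vertices: (156.778,104.437) → (130.108,74.610) → (88.309,53.998) → (31.381,42.603). Open path.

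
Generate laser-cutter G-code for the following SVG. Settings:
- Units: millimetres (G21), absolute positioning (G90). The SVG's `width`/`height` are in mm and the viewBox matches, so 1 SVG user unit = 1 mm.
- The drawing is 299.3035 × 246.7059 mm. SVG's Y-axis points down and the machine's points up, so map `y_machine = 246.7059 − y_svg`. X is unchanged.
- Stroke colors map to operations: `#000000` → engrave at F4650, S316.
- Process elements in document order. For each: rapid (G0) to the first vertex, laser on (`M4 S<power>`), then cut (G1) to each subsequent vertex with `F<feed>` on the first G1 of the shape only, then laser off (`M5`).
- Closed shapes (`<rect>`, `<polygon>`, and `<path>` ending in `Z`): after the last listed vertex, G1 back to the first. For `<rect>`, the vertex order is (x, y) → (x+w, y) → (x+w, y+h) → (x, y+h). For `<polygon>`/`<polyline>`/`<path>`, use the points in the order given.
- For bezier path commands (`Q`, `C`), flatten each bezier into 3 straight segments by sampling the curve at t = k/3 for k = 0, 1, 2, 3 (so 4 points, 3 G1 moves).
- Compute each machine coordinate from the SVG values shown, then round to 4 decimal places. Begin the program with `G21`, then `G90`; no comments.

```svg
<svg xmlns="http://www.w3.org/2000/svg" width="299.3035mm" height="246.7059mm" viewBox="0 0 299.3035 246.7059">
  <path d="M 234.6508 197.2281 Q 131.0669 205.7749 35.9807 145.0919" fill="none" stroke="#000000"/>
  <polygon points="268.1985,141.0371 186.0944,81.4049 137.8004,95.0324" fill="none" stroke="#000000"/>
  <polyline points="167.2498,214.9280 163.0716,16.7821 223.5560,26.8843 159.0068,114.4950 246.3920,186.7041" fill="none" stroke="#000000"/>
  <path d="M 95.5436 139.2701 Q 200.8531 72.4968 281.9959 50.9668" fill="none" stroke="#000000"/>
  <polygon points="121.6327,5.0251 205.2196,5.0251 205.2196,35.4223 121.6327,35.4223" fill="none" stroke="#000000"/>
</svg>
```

1 u = 1 mm; y_m = 246.7059 − y.

[1] `<path>` quadratic bezier, #000000→engrave S316 F4650: (234.6508,49.4778) → (166.5391,51.4721) → (100.3157,68.8509) → (35.9807,101.6140)

[2] `<polygon>` closed polygon, #000000→engrave S316 F4650: (268.1985,105.6688) → (186.0944,165.3010) → (137.8004,151.6735) → (268.1985,105.6688) (closed)

[3] `<polyline>` open polyline, #000000→engrave S316 F4650: (167.2498,31.7779) → (163.0716,229.9238) → (223.5560,219.8216) → (159.0068,132.2109) → (246.3920,60.0018)

[4] `<path>` quadratic bezier, #000000→engrave S316 F4650: (95.5436,107.4358) → (163.0647,146.9243) → (225.2155,176.3587) → (281.9959,195.7391)

[5] `<polygon>` rectangle, #000000→engrave S316 F4650: (121.6327,241.6808) → (205.2196,241.6808) → (205.2196,211.2836) → (121.6327,211.2836) → (121.6327,241.6808) (closed)

G21
G90
G0 X234.6508 Y49.4778
M4 S316
G1 X166.5391 Y51.4721 F4650
G1 X100.3157 Y68.8509
G1 X35.9807 Y101.6140
M5
G0 X268.1985 Y105.6688
M4 S316
G1 X186.0944 Y165.3010 F4650
G1 X137.8004 Y151.6735
G1 X268.1985 Y105.6688
M5
G0 X167.2498 Y31.7779
M4 S316
G1 X163.0716 Y229.9238 F4650
G1 X223.5560 Y219.8216
G1 X159.0068 Y132.2109
G1 X246.3920 Y60.0018
M5
G0 X95.5436 Y107.4358
M4 S316
G1 X163.0647 Y146.9243 F4650
G1 X225.2155 Y176.3587
G1 X281.9959 Y195.7391
M5
G0 X121.6327 Y241.6808
M4 S316
G1 X205.2196 Y241.6808 F4650
G1 X205.2196 Y211.2836
G1 X121.6327 Y211.2836
G1 X121.6327 Y241.6808
M5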